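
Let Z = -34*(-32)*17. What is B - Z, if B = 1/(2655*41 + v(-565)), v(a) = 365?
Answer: -2020133119/109220 ≈ -18496.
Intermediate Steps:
Z = 18496 (Z = 1088*17 = 18496)
B = 1/109220 (B = 1/(2655*41 + 365) = 1/(108855 + 365) = 1/109220 ≈ 9.1558e-6)
B - Z = 1/109220 - 1*18496 = 1/109220 - 18496 = -2020133119/109220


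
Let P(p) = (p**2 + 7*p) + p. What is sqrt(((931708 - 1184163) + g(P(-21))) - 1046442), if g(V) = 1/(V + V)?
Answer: I*sqrt(387221977506)/546 ≈ 1139.7*I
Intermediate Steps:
P(p) = p**2 + 8*p
g(V) = 1/(2*V)
sqrt(((931708 - 1184163) + g(P(-21))) - 1046442) = sqrt(((931708 - 1184163) + 1/(2*((-21*(8 - 21))))) - 1046442) = sqrt((-252455 + 1/(2*((-21*(-13))))) - 1046442) = sqrt((-252455 + (1/2)/273) - 1046442) = sqrt((-252455 + (1/2)*(1/273)) - 1046442) = sqrt((-252455 + 1/546) - 1046442) = sqrt(-137840429/546 - 1046442) = sqrt(-709197761/546) = I*sqrt(387221977506)/546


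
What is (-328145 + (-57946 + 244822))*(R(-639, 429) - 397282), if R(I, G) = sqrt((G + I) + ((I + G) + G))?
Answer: 56123207051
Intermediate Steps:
R(I, G) = sqrt(2*I + 3*G) (R(I, G) = sqrt((G + I) + ((G + I) + G)) = sqrt((G + I) + (I + 2*G)) = sqrt(2*I + 3*G))
(-328145 + (-57946 + 244822))*(R(-639, 429) - 397282) = (-328145 + (-57946 + 244822))*(sqrt(2*(-639) + 3*429) - 397282) = (-328145 + 186876)*(sqrt(-1278 + 1287) - 397282) = -141269*(sqrt(9) - 397282) = -141269*(3 - 397282) = -141269*(-397279) = 56123207051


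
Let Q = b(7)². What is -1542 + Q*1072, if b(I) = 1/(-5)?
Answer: -37478/25 ≈ -1499.1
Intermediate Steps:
b(I) = -⅕
Q = 1/25 (Q = (-⅕)² = 1/25 ≈ 0.040000)
-1542 + Q*1072 = -1542 + (1/25)*1072 = -1542 + 1072/25 = -37478/25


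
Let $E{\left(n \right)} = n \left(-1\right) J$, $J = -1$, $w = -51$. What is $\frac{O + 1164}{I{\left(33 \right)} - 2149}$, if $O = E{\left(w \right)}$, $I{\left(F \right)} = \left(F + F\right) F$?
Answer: $\frac{1113}{29} \approx 38.379$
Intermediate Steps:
$I{\left(F \right)} = 2 F^{2}$ ($I{\left(F \right)} = 2 F F = 2 F^{2}$)
$E{\left(n \right)} = n$ ($E{\left(n \right)} = n \left(-1\right) \left(-1\right) = - n \left(-1\right) = n$)
$O = -51$
$\frac{O + 1164}{I{\left(33 \right)} - 2149} = \frac{-51 + 1164}{2 \cdot 33^{2} - 2149} = \frac{1113}{2 \cdot 1089 - 2149} = \frac{1113}{2178 - 2149} = \frac{1113}{29}$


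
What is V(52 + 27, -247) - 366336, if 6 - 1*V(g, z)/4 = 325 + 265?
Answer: -368672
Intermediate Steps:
V(g, z) = -2336 (V(g, z) = 24 - 4*(325 + 265) = 24 - 4*590 = 24 - 2360 = -2336)
V(52 + 27, -247) - 366336 = -2336 - 366336 = -368672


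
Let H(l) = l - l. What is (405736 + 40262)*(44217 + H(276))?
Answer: 19720693566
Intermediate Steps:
H(l) = 0
(405736 + 40262)*(44217 + H(276)) = (405736 + 40262)*(44217 + 0) = 445998*44217 = 19720693566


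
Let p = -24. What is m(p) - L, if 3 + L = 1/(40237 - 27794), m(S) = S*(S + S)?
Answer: 14371664/12443 ≈ 1155.0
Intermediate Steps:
m(S) = 2*S**2 (m(S) = S*(2*S) = 2*S**2)
L = -37328/12443 (L = -3 + 1/(40237 - 27794) = -3 + 1/12443 = -37328/12443 ≈ -2.9999)
m(p) - L = 2*(-24)**2 - 1*(-37328/12443) = 2*576 + 37328/12443 = 1152 + 37328/12443 = 14371664/12443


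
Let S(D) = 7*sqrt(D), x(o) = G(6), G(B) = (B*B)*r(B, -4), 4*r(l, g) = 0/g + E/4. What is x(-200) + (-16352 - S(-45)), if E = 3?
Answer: -65381/4 - 21*I*sqrt(5) ≈ -16345.0 - 46.957*I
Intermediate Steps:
r(l, g) = 3/16 (r(l, g) = (0/g + 3/4)/4 = (0 + 3*(1/4))/4 = (0 + 3/4)/4 = (1/4)*(3/4) = 3/16)
G(B) = 3*B**2/16 (G(B) = (B*B)*(3/16) = B**2*(3/16) = 3*B**2/16)
x(o) = 27/4 (x(o) = (3/16)*6**2 = (3/16)*36 = 27/4)
x(-200) + (-16352 - S(-45)) = 27/4 + (-16352 - 7*sqrt(-45)) = 27/4 + (-16352 - 7*3*I*sqrt(5)) = 27/4 + (-16352 - 21*I*sqrt(5)) = -65381/4 - 21*I*sqrt(5)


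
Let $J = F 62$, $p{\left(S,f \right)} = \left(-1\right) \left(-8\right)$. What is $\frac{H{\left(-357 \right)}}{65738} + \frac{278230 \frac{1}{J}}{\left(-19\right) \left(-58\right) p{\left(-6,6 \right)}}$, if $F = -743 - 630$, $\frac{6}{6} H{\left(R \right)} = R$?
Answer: $- \frac{71552091263}{12333612625552} \approx -0.0058014$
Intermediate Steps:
$H{\left(R \right)} = R$
$F = -1373$ ($F = -743 - 630 = -1373$)
$p{\left(S,f \right)} = 8$
$J = -85126$ ($J = \left(-1373\right) 62 = -85126$)
$\frac{H{\left(-357 \right)}}{65738} + \frac{278230 \frac{1}{J}}{\left(-19\right) \left(-58\right) p{\left(-6,6 \right)}} = - \frac{357}{65738} + \frac{278230 \frac{1}{-85126}}{\left(-19\right) \left(-58\right) 8} = \left(-357\right) \frac{1}{65738} + \frac{278230 \left(- \frac{1}{85126}\right)}{1102 \cdot 8} = - \frac{357}{65738} - \frac{139115}{42563 \cdot 8816} = - \frac{357}{65738} - \frac{139115}{375235408} = - \frac{71552091263}{12333612625552}$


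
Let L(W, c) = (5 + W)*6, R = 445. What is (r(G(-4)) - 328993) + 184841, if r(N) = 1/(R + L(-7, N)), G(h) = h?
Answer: -62417815/433 ≈ -1.4415e+5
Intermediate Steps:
L(W, c) = 30 + 6*W
r(N) = 1/433 (r(N) = 1/(445 + (30 + 6*(-7))) = 1/(445 + (30 - 42)) = 1/(445 - 12) = 1/433)
(r(G(-4)) - 328993) + 184841 = (1/433 - 328993) + 184841 = -142453968/433 + 184841 = -62417815/433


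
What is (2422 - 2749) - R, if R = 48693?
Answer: -49020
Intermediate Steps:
(2422 - 2749) - R = (2422 - 2749) - 1*48693 = -327 - 48693 = -49020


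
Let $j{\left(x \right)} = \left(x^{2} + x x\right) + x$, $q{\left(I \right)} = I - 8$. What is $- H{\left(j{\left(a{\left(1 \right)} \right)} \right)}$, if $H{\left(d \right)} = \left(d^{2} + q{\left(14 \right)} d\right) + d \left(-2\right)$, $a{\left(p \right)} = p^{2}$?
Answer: $-21$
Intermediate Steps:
$q{\left(I \right)} = -8 + I$ ($q{\left(I \right)} = I - 8 = -8 + I$)
$j{\left(x \right)} = x + 2 x^{2}$ ($j{\left(x \right)} = \left(x^{2} + x^{2}\right) + x = 2 x^{2} + x = x + 2 x^{2}$)
$H{\left(d \right)} = d^{2} + 4 d$ ($H{\left(d \right)} = \left(d^{2} + \left(-8 + 14\right) d\right) + d \left(-2\right) = \left(d^{2} + 6 d\right) - 2 d = d^{2} + 4 d$)
$- H{\left(j{\left(a{\left(1 \right)} \right)} \right)} = - 1^{2} \left(1 + 2 \cdot 1^{2}\right) \left(4 + 1^{2} \left(1 + 2 \cdot 1^{2}\right)\right) = - 1 \left(1 + 2 \cdot 1\right) \left(4 + 1 \left(1 + 2 \cdot 1\right)\right) = - 1 \left(1 + 2\right) \left(4 + 1 \left(1 + 2\right)\right) = - 1 \cdot 3 \left(4 + 1 \cdot 3\right) = - 3 \left(4 + 3\right) = - 3 \cdot 7 = \left(-1\right) 21 = -21$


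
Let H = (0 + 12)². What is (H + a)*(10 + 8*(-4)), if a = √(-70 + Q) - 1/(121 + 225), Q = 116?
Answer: -548053/173 - 22*√46 ≈ -3317.1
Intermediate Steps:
H = 144 (H = 12² = 144)
a = -1/346 + √46 (a = √(-70 + 116) - 1/(121 + 225) = √46 - 1/346 = -1/346 + √46 ≈ 6.7794)
(H + a)*(10 + 8*(-4)) = (144 + (-1/346 + √46))*(10 + 8*(-4)) = (49823/346 + √46)*(10 - 32) = (49823/346 + √46)*(-22) = -548053/173 - 22*√46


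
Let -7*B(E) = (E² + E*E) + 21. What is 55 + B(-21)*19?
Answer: -2396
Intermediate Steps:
B(E) = -3 - 2*E²/7 (B(E) = -((E² + E*E) + 21)/7 = -((E² + E²) + 21)/7 = -(2*E² + 21)/7 = -(21 + 2*E²)/7 = -3 - 2*E²/7)
55 + B(-21)*19 = 55 + (-3 - 2/7*(-21)²)*19 = 55 + (-3 - 2/7*441)*19 = 55 + (-3 - 126)*19 = 55 - 129*19 = 55 - 2451 = -2396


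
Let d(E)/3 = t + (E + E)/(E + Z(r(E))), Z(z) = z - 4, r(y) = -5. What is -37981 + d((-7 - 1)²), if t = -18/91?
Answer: -190062931/5005 ≈ -37975.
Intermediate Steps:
Z(z) = -4 + z
t = -18/91 (t = -18*1/91 = -18/91 ≈ -0.19780)
d(E) = -54/91 + 6*E/(-9 + E) (d(E) = 3*(-18/91 + (E + E)/(E + (-4 - 5))) = 3*(-18/91 + (2*E)/(E - 9)) = 3*(-18/91 + (2*E)/(-9 + E)) = 3*(-18/91 + 2*E/(-9 + E)) = -54/91 + 6*E/(-9 + E))
-37981 + d((-7 - 1)²) = -37981 + 6*(81 + 82*(-7 - 1)²)/(91*(-9 + (-7 - 1)²)) = -37981 + 6*(81 + 82*(-8)²)/(91*(-9 + (-8)²)) = -37981 + 6*(81 + 82*64)/(91*(-9 + 64)) = -37981 + (6/91)*(81 + 5248)/55 = -37981 + (6/91)*(1/55)*5329 = -37981 + 31974/5005 = -190062931/5005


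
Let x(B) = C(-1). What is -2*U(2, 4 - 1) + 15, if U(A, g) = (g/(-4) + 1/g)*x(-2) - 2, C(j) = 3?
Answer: 43/2 ≈ 21.500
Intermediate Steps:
x(B) = 3
U(A, g) = -2 + 3/g - 3*g/4 (U(A, g) = (g/(-4) + 1/g)*3 - 2 = (g*(-¼) + 1/g)*3 - 2 = (-g/4 + 1/g)*3 - 2 = (1/g - g/4)*3 - 2 = (3/g - 3*g/4) - 2 = -2 + 3/g - 3*g/4)
-2*U(2, 4 - 1) + 15 = -2*(-2 + 3/(4 - 1) - 3*(4 - 1)/4) + 15 = -2*(-2 + 3/3 - ¾*3) + 15 = -2*(-2 + 3*(⅓) - 9/4) + 15 = -2*(-2 + 1 - 9/4) + 15 = -2*(-13/4) + 15 = 13/2 + 15 = 43/2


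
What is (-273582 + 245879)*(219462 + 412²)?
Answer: -10782173818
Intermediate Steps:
(-273582 + 245879)*(219462 + 412²) = -27703*(219462 + 169744) = -27703*389206 = -10782173818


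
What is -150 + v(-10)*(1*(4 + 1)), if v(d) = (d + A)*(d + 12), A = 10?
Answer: -150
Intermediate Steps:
v(d) = (10 + d)*(12 + d) (v(d) = (d + 10)*(d + 12) = (10 + d)*(12 + d))
-150 + v(-10)*(1*(4 + 1)) = -150 + (120 + (-10)² + 22*(-10))*(1*(4 + 1)) = -150 + (120 + 100 - 220)*(1*5) = -150 + 0*5 = -150 + 0 = -150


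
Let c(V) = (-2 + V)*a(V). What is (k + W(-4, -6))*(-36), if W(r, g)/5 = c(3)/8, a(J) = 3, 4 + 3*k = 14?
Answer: -375/2 ≈ -187.50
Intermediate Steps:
k = 10/3 (k = -4/3 + (1/3)*14 = -4/3 + 14/3 = 10/3 ≈ 3.3333)
c(V) = -6 + 3*V (c(V) = (-2 + V)*3 = -6 + 3*V)
W(r, g) = 15/8 (W(r, g) = 5*((-6 + 3*3)/8) = 5*((-6 + 9)*(1/8)) = 5*(3*(1/8)) = 5*(3/8) = 15/8)
(k + W(-4, -6))*(-36) = (10/3 + 15/8)*(-36) = (125/24)*(-36) = -375/2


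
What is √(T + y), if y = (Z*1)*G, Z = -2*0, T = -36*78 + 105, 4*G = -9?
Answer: I*√2703 ≈ 51.99*I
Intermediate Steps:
G = -9/4 (G = (¼)*(-9) = -9/4 ≈ -2.2500)
T = -2703 (T = -2808 + 105 = -2703)
Z = 0
y = 0 (y = (0*1)*(-9/4) = 0*(-9/4) = 0)
√(T + y) = √(-2703 + 0) = √(-2703) = I*√2703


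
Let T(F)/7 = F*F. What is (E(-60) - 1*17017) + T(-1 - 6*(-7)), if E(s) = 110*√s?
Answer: -5250 + 220*I*√15 ≈ -5250.0 + 852.06*I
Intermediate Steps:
T(F) = 7*F² (T(F) = 7*(F*F) = 7*F²)
(E(-60) - 1*17017) + T(-1 - 6*(-7)) = (110*√(-60) - 1*17017) + 7*(-1 - 6*(-7))² = (110*(2*I*√15) - 17017) + 7*(-1 + 42)² = (220*I*√15 - 17017) + 7*41² = (-17017 + 220*I*√15) + 7*1681 = (-17017 + 220*I*√15) + 11767 = -5250 + 220*I*√15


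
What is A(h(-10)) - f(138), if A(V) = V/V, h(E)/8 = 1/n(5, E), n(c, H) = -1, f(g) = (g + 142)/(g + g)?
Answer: -1/69 ≈ -0.014493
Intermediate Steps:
f(g) = (142 + g)/(2*g) (f(g) = (142 + g)/((2*g)) = (142 + g)*(1/(2*g)) = (142 + g)/(2*g))
h(E) = -8 (h(E) = 8/(-1) = 8*(-1) = -8)
A(V) = 1
A(h(-10)) - f(138) = 1 - (142 + 138)/(2*138) = 1 - 280/(2*138) = 1 - 1*70/69 = 1 - 70/69 = -1/69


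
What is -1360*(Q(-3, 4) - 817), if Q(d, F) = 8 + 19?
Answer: 1074400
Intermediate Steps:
Q(d, F) = 27
-1360*(Q(-3, 4) - 817) = -1360*(27 - 817) = -1360*(-790) = 1074400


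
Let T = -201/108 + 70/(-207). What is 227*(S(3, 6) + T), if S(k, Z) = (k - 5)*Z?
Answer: -889613/276 ≈ -3223.2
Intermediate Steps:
S(k, Z) = Z*(-5 + k) (S(k, Z) = (-5 + k)*Z = Z*(-5 + k))
T = -607/276 (T = -201*1/108 + 70*(-1/207) = -67/36 - 70/207 = -607/276 ≈ -2.1993)
227*(S(3, 6) + T) = 227*(6*(-5 + 3) - 607/276) = 227*(6*(-2) - 607/276) = 227*(-12 - 607/276) = 227*(-3919/276) = -889613/276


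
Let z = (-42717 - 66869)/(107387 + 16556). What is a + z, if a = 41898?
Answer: 5192854228/123943 ≈ 41897.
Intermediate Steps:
z = -109586/123943 ≈ -0.88416
a + z = 41898 - 109586/123943 = 5192854228/123943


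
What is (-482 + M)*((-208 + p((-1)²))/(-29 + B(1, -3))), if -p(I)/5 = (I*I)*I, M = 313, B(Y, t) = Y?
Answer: -35997/28 ≈ -1285.6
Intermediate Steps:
p(I) = -5*I³ (p(I) = -5*I*I*I = -5*I²*I = -5*I³)
(-482 + M)*((-208 + p((-1)²))/(-29 + B(1, -3))) = (-482 + 313)*((-208 - 5*((-1)²)³)/(-29 + 1)) = -169*(-208 - 5*1³)/(-28) = -169*(-208 - 5*1)*(-1)/28 = -169*(-208 - 5)*(-1)/28 = -(-35997)*(-1)/28 = -169*213/28 = -35997/28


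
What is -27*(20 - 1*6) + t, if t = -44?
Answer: -422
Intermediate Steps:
-27*(20 - 1*6) + t = -27*(20 - 1*6) - 44 = -27*(20 - 6) - 44 = -27*14 - 44 = -378 - 44 = -422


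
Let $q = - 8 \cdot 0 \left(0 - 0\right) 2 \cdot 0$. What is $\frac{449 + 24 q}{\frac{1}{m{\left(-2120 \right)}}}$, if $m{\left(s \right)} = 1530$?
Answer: $686970$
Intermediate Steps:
$q = 0$ ($q = - 8 \cdot 0 \left(0 + 0\right) 2 \cdot 0 = - 8 \cdot 0 \cdot 0 \cdot 2 \cdot 0 = - 8 \cdot 0 \cdot 2 \cdot 0 = \left(-8\right) 0 \cdot 0 = 0 \cdot 0 = 0$)
$\frac{449 + 24 q}{\frac{1}{m{\left(-2120 \right)}}} = \frac{449 + 24 \cdot 0}{\frac{1}{1530}} = \left(449 + 0\right) \frac{1}{\frac{1}{1530}} = 449 \cdot 1530 = 686970$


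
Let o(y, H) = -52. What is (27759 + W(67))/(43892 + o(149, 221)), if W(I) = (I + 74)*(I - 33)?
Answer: 32553/43840 ≈ 0.74254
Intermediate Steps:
W(I) = (-33 + I)*(74 + I) (W(I) = (74 + I)*(-33 + I) = (-33 + I)*(74 + I))
(27759 + W(67))/(43892 + o(149, 221)) = (27759 + (-2442 + 67² + 41*67))/(43892 - 52) = (27759 + (-2442 + 4489 + 2747))/43840 = (27759 + 4794)*(1/43840) = 32553*(1/43840) = 32553/43840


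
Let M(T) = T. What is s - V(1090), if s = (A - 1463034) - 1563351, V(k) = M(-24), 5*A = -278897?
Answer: -15410702/5 ≈ -3.0821e+6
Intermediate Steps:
A = -278897/5 (A = (1/5)*(-278897) = -278897/5 ≈ -55779.)
V(k) = -24
s = -15410822/5 (s = (-278897/5 - 1463034) - 1563351 = -7594067/5 - 1563351 = -15410822/5 ≈ -3.0822e+6)
s - V(1090) = -15410822/5 - 1*(-24) = -15410822/5 + 24 = -15410702/5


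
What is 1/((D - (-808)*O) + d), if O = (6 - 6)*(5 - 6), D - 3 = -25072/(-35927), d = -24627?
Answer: -35927/884641376 ≈ -4.0612e-5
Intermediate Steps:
D = 132853/35927 (D = 3 - 25072/(-35927) = 3 - 25072*(-1/35927) = 3 + 25072/35927 = 132853/35927 ≈ 3.6979)
O = 0 (O = 0*(-1) = 0)
1/((D - (-808)*O) + d) = 1/((132853/35927 - (-808)*0) - 24627) = 1/((132853/35927 - 1*0) - 24627) = 1/((132853/35927 + 0) - 24627) = 1/(132853/35927 - 24627) = 1/(-884641376/35927) = -35927/884641376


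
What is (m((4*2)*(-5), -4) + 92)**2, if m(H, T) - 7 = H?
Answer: 3481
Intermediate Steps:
m(H, T) = 7 + H
(m((4*2)*(-5), -4) + 92)**2 = ((7 + (4*2)*(-5)) + 92)**2 = ((7 + 8*(-5)) + 92)**2 = ((7 - 40) + 92)**2 = (-33 + 92)**2 = 59**2 = 3481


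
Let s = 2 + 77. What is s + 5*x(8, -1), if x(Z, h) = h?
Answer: 74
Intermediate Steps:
s = 79
s + 5*x(8, -1) = 79 + 5*(-1) = 79 - 5 = 74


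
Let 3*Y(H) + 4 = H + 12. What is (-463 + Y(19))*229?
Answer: -103966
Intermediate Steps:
Y(H) = 8/3 + H/3 (Y(H) = -4/3 + (H + 12)/3 = -4/3 + (12 + H)/3 = -4/3 + (4 + H/3) = 8/3 + H/3)
(-463 + Y(19))*229 = (-463 + (8/3 + (1/3)*19))*229 = (-463 + (8/3 + 19/3))*229 = (-463 + 9)*229 = -454*229 = -103966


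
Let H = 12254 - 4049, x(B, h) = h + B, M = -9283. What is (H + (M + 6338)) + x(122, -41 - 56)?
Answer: 5285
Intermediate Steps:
x(B, h) = B + h
H = 8205
(H + (M + 6338)) + x(122, -41 - 56) = (8205 + (-9283 + 6338)) + (122 + (-41 - 56)) = (8205 - 2945) + (122 - 97) = 5260 + 25 = 5285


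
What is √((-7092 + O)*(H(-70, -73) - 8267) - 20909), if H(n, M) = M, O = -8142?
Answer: √127030651 ≈ 11271.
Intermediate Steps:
√((-7092 + O)*(H(-70, -73) - 8267) - 20909) = √((-7092 - 8142)*(-73 - 8267) - 20909) = √(-15234*(-8340) - 20909) = √(127051560 - 20909) = √127030651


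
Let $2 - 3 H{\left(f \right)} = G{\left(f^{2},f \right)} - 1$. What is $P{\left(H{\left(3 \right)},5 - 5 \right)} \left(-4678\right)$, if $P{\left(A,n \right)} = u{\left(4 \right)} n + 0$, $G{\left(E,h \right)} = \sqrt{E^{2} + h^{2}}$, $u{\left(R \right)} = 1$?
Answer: $0$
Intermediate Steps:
$H{\left(f \right)} = 1 - \frac{\sqrt{f^{2} + f^{4}}}{3}$ ($H{\left(f \right)} = \frac{2}{3} - \frac{\sqrt{\left(f^{2}\right)^{2} + f^{2}} - 1}{3} = \frac{2}{3} - \frac{\sqrt{f^{4} + f^{2}} - 1}{3} = \frac{2}{3} - \frac{\sqrt{f^{2} + f^{4}} - 1}{3} = \frac{2}{3} - \frac{-1 + \sqrt{f^{2} + f^{4}}}{3} = \frac{2}{3} - \left(- \frac{1}{3} + \frac{\sqrt{f^{2} + f^{4}}}{3}\right) = 1 - \frac{\sqrt{f^{2} + f^{4}}}{3}$)
$P{\left(A,n \right)} = n$ ($P{\left(A,n \right)} = 1 n + 0 = n + 0 = n$)
$P{\left(H{\left(3 \right)},5 - 5 \right)} \left(-4678\right) = \left(5 - 5\right) \left(-4678\right) = 0 \left(-4678\right) = 0$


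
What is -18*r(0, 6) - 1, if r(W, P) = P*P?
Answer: -649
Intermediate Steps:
r(W, P) = P**2
-18*r(0, 6) - 1 = -18*6**2 - 1 = -18*36 - 1 = -648 - 1 = -649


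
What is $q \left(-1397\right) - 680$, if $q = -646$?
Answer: $901782$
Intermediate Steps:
$q \left(-1397\right) - 680 = \left(-646\right) \left(-1397\right) - 680 = 902462 - 680 = 901782$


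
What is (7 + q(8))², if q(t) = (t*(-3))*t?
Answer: 34225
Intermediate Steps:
q(t) = -3*t² (q(t) = (-3*t)*t = -3*t²)
(7 + q(8))² = (7 - 3*8²)² = (7 - 3*64)² = (7 - 192)² = (-185)² = 34225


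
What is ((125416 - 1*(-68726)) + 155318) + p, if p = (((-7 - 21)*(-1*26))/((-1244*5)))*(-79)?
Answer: 543424678/1555 ≈ 3.4947e+5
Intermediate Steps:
p = 14378/1555 (p = (-28*(-26)/(-6220))*(-79) = (728*(-1/6220))*(-79) = -182/1555*(-79) = 14378/1555 ≈ 9.2463)
((125416 - 1*(-68726)) + 155318) + p = ((125416 - 1*(-68726)) + 155318) + 14378/1555 = ((125416 + 68726) + 155318) + 14378/1555 = (194142 + 155318) + 14378/1555 = 349460 + 14378/1555 = 543424678/1555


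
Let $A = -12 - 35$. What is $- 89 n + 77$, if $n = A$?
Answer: $4260$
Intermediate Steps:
$A = -47$ ($A = -12 - 35 = -47$)
$n = -47$
$- 89 n + 77 = \left(-89\right) \left(-47\right) + 77 = 4183 + 77 = 4260$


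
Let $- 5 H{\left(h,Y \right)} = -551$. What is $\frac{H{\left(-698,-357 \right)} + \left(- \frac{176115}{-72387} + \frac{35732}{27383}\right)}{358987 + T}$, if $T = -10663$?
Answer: $\frac{94101907618}{287682710429835} \approx 0.0003271$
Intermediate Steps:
$H{\left(h,Y \right)} = \frac{551}{5}$ ($H{\left(h,Y \right)} = \left(- \frac{1}{5}\right) \left(-551\right) = \frac{551}{5}$)
$\frac{H{\left(-698,-357 \right)} + \left(- \frac{176115}{-72387} + \frac{35732}{27383}\right)}{358987 + T} = \frac{\frac{551}{5} + \left(- \frac{176115}{-72387} + \frac{35732}{27383}\right)}{358987 - 10663} = \frac{\frac{551}{5} + \left(\left(-176115\right) \left(- \frac{1}{72387}\right) + 35732 \cdot \frac{1}{27383}\right)}{348324} = \left(\frac{551}{5} + \left(\frac{58705}{24129} + \frac{35732}{27383}\right)\right) \frac{1}{348324} = \left(\frac{551}{5} + \frac{2469696443}{660724407}\right) \frac{1}{348324} = \frac{376407630472}{3303622035} \cdot \frac{1}{348324} = \frac{94101907618}{287682710429835}$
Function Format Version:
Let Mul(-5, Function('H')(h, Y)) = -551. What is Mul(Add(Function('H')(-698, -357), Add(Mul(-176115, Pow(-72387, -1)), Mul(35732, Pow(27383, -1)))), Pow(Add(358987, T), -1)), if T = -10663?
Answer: Rational(94101907618, 287682710429835) ≈ 0.00032710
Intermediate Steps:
Function('H')(h, Y) = Rational(551, 5) (Function('H')(h, Y) = Mul(Rational(-1, 5), -551) = Rational(551, 5))
Mul(Add(Function('H')(-698, -357), Add(Mul(-176115, Pow(-72387, -1)), Mul(35732, Pow(27383, -1)))), Pow(Add(358987, T), -1)) = Mul(Add(Rational(551, 5), Add(Mul(-176115, Pow(-72387, -1)), Mul(35732, Pow(27383, -1)))), Pow(Add(358987, -10663), -1)) = Mul(Add(Rational(551, 5), Add(Mul(-176115, Rational(-1, 72387)), Mul(35732, Rational(1, 27383)))), Pow(348324, -1)) = Mul(Add(Rational(551, 5), Add(Rational(58705, 24129), Rational(35732, 27383))), Rational(1, 348324)) = Mul(Add(Rational(551, 5), Rational(2469696443, 660724407)), Rational(1, 348324)) = Mul(Rational(376407630472, 3303622035), Rational(1, 348324)) = Rational(94101907618, 287682710429835)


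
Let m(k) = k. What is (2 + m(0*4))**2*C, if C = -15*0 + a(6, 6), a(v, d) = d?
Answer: 24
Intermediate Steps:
C = 6 (C = -15*0 + 6 = 0 + 6 = 6)
(2 + m(0*4))**2*C = (2 + 0*4)**2*6 = (2 + 0)**2*6 = 2**2*6 = 4*6 = 24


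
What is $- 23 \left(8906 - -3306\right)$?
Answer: $-280876$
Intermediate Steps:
$- 23 \left(8906 - -3306\right) = - 23 \left(8906 + 3306\right) = \left(-23\right) 12212 = -280876$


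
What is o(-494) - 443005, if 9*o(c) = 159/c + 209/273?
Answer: -41361600227/93366 ≈ -4.4301e+5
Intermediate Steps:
o(c) = 209/2457 + 53/(3*c) (o(c) = (159/c + 209/273)/9 = (209/273 + 159/c)/9 = 209/2457 + 53/(3*c))
o(-494) - 443005 = (1/2457)*(43407 + 209*(-494))/(-494) - 443005 = (1/2457)*(-1/494)*(43407 - 103246) - 443005 = (1/2457)*(-1/494)*(-59839) - 443005 = 4603/93366 - 443005 = -41361600227/93366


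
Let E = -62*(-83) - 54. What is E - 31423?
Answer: -26331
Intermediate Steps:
E = 5092 (E = 5146 - 54 = 5092)
E - 31423 = 5092 - 31423 = -26331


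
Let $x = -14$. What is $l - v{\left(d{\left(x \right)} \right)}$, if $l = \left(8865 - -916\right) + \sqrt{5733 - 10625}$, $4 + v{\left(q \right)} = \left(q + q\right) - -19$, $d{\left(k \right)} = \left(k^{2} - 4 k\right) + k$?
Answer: $9290 + 2 i \sqrt{1223} \approx 9290.0 + 69.943 i$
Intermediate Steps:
$d{\left(k \right)} = k^{2} - 3 k$
$v{\left(q \right)} = 15 + 2 q$ ($v{\left(q \right)} = -4 + \left(\left(q + q\right) - -19\right) = -4 + \left(2 q + 19\right) = -4 + \left(19 + 2 q\right) = 15 + 2 q$)
$l = 9781 + 2 i \sqrt{1223}$ ($l = \left(8865 + 916\right) + \sqrt{-4892} = 9781 + 2 i \sqrt{1223} \approx 9781.0 + 69.943 i$)
$l - v{\left(d{\left(x \right)} \right)} = \left(9781 + 2 i \sqrt{1223}\right) - \left(15 + 2 \left(- 14 \left(-3 - 14\right)\right)\right) = \left(9781 + 2 i \sqrt{1223}\right) - \left(15 + 2 \left(\left(-14\right) \left(-17\right)\right)\right) = \left(9781 + 2 i \sqrt{1223}\right) - \left(15 + 2 \cdot 238\right) = \left(9781 + 2 i \sqrt{1223}\right) - \left(15 + 476\right) = \left(9781 + 2 i \sqrt{1223}\right) - 491 = 9290 + 2 i \sqrt{1223}$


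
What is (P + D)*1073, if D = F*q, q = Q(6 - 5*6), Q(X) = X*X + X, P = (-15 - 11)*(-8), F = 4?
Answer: 2592368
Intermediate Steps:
P = 208 (P = -26*(-8) = 208)
Q(X) = X + X² (Q(X) = X² + X = X + X²)
q = 552 (q = (6 - 5*6)*(1 + (6 - 5*6)) = (6 - 30)*(1 + (6 - 30)) = -24*(1 - 24) = -24*(-23) = 552)
D = 2208 (D = 4*552 = 2208)
(P + D)*1073 = (208 + 2208)*1073 = 2416*1073 = 2592368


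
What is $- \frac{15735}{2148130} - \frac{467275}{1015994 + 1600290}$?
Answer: $- \frac{104493467449}{562011814892} \approx -0.18593$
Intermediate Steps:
$- \frac{15735}{2148130} - \frac{467275}{1015994 + 1600290} = \left(-15735\right) \frac{1}{2148130} - \frac{467275}{2616284} = - \frac{3147}{429626} - \frac{467275}{2616284} = - \frac{104493467449}{562011814892}$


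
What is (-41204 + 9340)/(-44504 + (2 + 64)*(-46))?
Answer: 7966/11885 ≈ 0.67026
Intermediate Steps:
(-41204 + 9340)/(-44504 + (2 + 64)*(-46)) = -31864/(-44504 + 66*(-46)) = -31864/(-44504 - 3036) = -31864/(-47540) = -31864*(-1/47540) = 7966/11885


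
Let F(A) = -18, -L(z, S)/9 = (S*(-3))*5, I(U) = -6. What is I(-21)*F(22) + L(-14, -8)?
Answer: -972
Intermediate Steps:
L(z, S) = 135*S (L(z, S) = -9*S*(-3)*5 = -9*(-3*S)*5 = -(-135)*S = 135*S)
I(-21)*F(22) + L(-14, -8) = -6*(-18) + 135*(-8) = 108 - 1080 = -972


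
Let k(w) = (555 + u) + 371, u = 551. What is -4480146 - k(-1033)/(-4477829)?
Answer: -20061327681557/4477829 ≈ -4.4801e+6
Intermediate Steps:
k(w) = 1477 (k(w) = (555 + 551) + 371 = 1106 + 371 = 1477)
-4480146 - k(-1033)/(-4477829) = -4480146 - 1477/(-4477829) = -4480146 - 1477*(-1)/4477829 = -4480146 - 1*(-1477/4477829) = -4480146 + 1477/4477829 = -20061327681557/4477829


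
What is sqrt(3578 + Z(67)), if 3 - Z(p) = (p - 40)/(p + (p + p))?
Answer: sqrt(16074506)/67 ≈ 59.840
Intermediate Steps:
Z(p) = 3 - (-40 + p)/(3*p) (Z(p) = 3 - (p - 40)/(p + (p + p)) = 3 - (-40 + p)/(p + 2*p) = 3 - (-40 + p)/(3*p))
sqrt(3578 + Z(67)) = sqrt(3578 + (8/3)*(5 + 67)/67) = sqrt(3578 + (8/3)*(1/67)*72) = sqrt(3578 + 192/67) = sqrt(239918/67) = sqrt(16074506)/67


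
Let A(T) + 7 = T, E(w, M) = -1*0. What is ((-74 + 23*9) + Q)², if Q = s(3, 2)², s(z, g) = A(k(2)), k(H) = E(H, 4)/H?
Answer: 33124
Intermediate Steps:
E(w, M) = 0
k(H) = 0 (k(H) = 0/H = 0)
A(T) = -7 + T
s(z, g) = -7 (s(z, g) = -7 + 0 = -7)
Q = 49 (Q = (-7)² = 49)
((-74 + 23*9) + Q)² = ((-74 + 23*9) + 49)² = ((-74 + 207) + 49)² = (133 + 49)² = 182² = 33124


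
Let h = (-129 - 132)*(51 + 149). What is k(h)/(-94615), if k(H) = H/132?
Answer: 870/208153 ≈ 0.0041796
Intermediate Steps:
h = -52200 (h = -261*200 = -52200)
k(H) = H/132 (k(H) = H*(1/132) = H/132)
k(h)/(-94615) = ((1/132)*(-52200))/(-94615) = -4350/11*(-1/94615) = 870/208153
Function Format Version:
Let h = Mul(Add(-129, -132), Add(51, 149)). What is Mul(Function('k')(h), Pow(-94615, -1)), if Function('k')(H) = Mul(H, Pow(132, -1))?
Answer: Rational(870, 208153) ≈ 0.0041796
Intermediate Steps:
h = -52200 (h = Mul(-261, 200) = -52200)
Function('k')(H) = Mul(Rational(1, 132), H) (Function('k')(H) = Mul(H, Rational(1, 132)) = Mul(Rational(1, 132), H))
Mul(Function('k')(h), Pow(-94615, -1)) = Mul(Mul(Rational(1, 132), -52200), Pow(-94615, -1)) = Mul(Rational(-4350, 11), Rational(-1, 94615)) = Rational(870, 208153)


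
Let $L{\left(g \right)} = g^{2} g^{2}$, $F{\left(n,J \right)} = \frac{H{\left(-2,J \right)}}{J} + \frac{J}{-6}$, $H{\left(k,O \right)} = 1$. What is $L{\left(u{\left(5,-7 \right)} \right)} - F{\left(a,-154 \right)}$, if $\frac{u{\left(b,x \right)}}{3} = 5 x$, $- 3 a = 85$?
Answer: $\frac{56156376895}{462} \approx 1.2155 \cdot 10^{8}$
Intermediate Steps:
$a = - \frac{85}{3}$ ($a = \left(- \frac{1}{3}\right) 85 = - \frac{85}{3} \approx -28.333$)
$u{\left(b,x \right)} = 15 x$ ($u{\left(b,x \right)} = 3 \cdot 5 x = 15 x$)
$F{\left(n,J \right)} = \frac{1}{J} - \frac{J}{6}$ ($F{\left(n,J \right)} = 1 \frac{1}{J} + \frac{J}{-6} = \frac{1}{J} + J \left(- \frac{1}{6}\right) = \frac{1}{J} - \frac{J}{6}$)
$L{\left(g \right)} = g^{4}$
$L{\left(u{\left(5,-7 \right)} \right)} - F{\left(a,-154 \right)} = \left(15 \left(-7\right)\right)^{4} - \left(\frac{1}{-154} - - \frac{77}{3}\right) = \left(-105\right)^{4} - \left(- \frac{1}{154} + \frac{77}{3}\right) = 121550625 - \frac{11855}{462} = \frac{56156376895}{462}$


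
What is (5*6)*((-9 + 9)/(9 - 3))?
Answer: 0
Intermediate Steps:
(5*6)*((-9 + 9)/(9 - 3)) = 30*(0/6) = 30*(0*(1/6)) = 30*0 = 0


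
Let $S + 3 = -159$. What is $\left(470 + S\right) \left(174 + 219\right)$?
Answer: $121044$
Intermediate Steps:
$S = -162$ ($S = -3 - 159 = -162$)
$\left(470 + S\right) \left(174 + 219\right) = \left(470 - 162\right) \left(174 + 219\right) = 308 \cdot 393 = 121044$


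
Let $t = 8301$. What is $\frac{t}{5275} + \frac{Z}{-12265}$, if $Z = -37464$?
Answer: $\frac{268551}{58025} \approx 4.6282$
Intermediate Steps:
$\frac{t}{5275} + \frac{Z}{-12265} = \frac{8301}{5275} - \frac{37464}{-12265} = 8301 \cdot \frac{1}{5275} - - \frac{168}{55} = \frac{8301}{5275} + \frac{168}{55} = \frac{268551}{58025}$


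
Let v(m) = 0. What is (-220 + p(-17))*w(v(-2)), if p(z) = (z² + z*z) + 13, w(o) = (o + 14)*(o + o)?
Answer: 0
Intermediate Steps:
w(o) = 2*o*(14 + o) (w(o) = (14 + o)*(2*o) = 2*o*(14 + o))
p(z) = 13 + 2*z² (p(z) = (z² + z²) + 13 = 2*z² + 13 = 13 + 2*z²)
(-220 + p(-17))*w(v(-2)) = (-220 + (13 + 2*(-17)²))*(2*0*(14 + 0)) = (-220 + (13 + 2*289))*(2*0*14) = (-220 + (13 + 578))*0 = (-220 + 591)*0 = 371*0 = 0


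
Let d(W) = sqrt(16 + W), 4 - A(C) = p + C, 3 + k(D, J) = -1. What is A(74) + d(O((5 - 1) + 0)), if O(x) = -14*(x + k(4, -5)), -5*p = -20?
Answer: -70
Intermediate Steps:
p = 4 (p = -1/5*(-20) = 4)
k(D, J) = -4 (k(D, J) = -3 - 1 = -4)
O(x) = 56 - 14*x (O(x) = -14*(x - 4) = -14*(-4 + x) = 56 - 14*x)
A(C) = -C (A(C) = 4 - (4 + C) = 4 + (-4 - C) = -C)
A(74) + d(O((5 - 1) + 0)) = -1*74 + sqrt(16 + (56 - 14*((5 - 1) + 0))) = -74 + sqrt(16 + (56 - 14*(4 + 0))) = -74 + sqrt(16 + (56 - 14*4)) = -74 + sqrt(16 + (56 - 56)) = -74 + sqrt(16 + 0) = -74 + sqrt(16) = -74 + 4 = -70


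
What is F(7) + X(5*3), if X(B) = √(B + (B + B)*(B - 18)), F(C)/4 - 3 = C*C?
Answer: 208 + 5*I*√3 ≈ 208.0 + 8.6602*I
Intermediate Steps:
F(C) = 12 + 4*C² (F(C) = 12 + 4*(C*C) = 12 + 4*C²)
X(B) = √(B + 2*B*(-18 + B)) (X(B) = √(B + (2*B)*(-18 + B)) = √(B + 2*B*(-18 + B)))
F(7) + X(5*3) = (12 + 4*7²) + √((5*3)*(-35 + 2*(5*3))) = (12 + 4*49) + √(15*(-35 + 2*15)) = (12 + 196) + √(15*(-35 + 30)) = 208 + √(15*(-5)) = 208 + √(-75) = 208 + 5*I*√3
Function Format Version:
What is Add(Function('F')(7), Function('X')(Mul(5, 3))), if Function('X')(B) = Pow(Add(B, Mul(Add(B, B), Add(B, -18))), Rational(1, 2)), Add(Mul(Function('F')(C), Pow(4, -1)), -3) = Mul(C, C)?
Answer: Add(208, Mul(5, I, Pow(3, Rational(1, 2)))) ≈ Add(208.00, Mul(8.6602, I))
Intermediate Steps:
Function('F')(C) = Add(12, Mul(4, Pow(C, 2))) (Function('F')(C) = Add(12, Mul(4, Mul(C, C))) = Add(12, Mul(4, Pow(C, 2))))
Function('X')(B) = Pow(Add(B, Mul(2, B, Add(-18, B))), Rational(1, 2)) (Function('X')(B) = Pow(Add(B, Mul(Mul(2, B), Add(-18, B))), Rational(1, 2)) = Pow(Add(B, Mul(2, B, Add(-18, B))), Rational(1, 2)))
Add(Function('F')(7), Function('X')(Mul(5, 3))) = Add(Add(12, Mul(4, Pow(7, 2))), Pow(Mul(Mul(5, 3), Add(-35, Mul(2, Mul(5, 3)))), Rational(1, 2))) = Add(Add(12, Mul(4, 49)), Pow(Mul(15, Add(-35, Mul(2, 15))), Rational(1, 2))) = Add(Add(12, 196), Pow(Mul(15, Add(-35, 30)), Rational(1, 2))) = Add(208, Pow(Mul(15, -5), Rational(1, 2))) = Add(208, Pow(-75, Rational(1, 2))) = Add(208, Mul(5, I, Pow(3, Rational(1, 2))))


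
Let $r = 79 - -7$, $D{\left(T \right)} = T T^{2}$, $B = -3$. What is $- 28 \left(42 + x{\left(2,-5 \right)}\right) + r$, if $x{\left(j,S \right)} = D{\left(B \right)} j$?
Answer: $422$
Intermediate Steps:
$D{\left(T \right)} = T^{3}$
$r = 86$ ($r = 79 + 7 = 86$)
$x{\left(j,S \right)} = - 27 j$ ($x{\left(j,S \right)} = \left(-3\right)^{3} j = - 27 j$)
$- 28 \left(42 + x{\left(2,-5 \right)}\right) + r = - 28 \left(42 - 54\right) + 86 = \left(-28\right) \left(-12\right) + 86 = 336 + 86 = 422$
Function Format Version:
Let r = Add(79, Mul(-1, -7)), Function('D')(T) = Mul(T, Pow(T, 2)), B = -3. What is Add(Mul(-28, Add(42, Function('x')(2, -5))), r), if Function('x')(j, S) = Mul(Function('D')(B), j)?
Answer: 422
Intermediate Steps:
Function('D')(T) = Pow(T, 3)
r = 86 (r = Add(79, 7) = 86)
Function('x')(j, S) = Mul(-27, j) (Function('x')(j, S) = Mul(Pow(-3, 3), j) = Mul(-27, j))
Add(Mul(-28, Add(42, Function('x')(2, -5))), r) = Add(Mul(-28, Add(42, Mul(-27, 2))), 86) = Add(Mul(-28, Add(42, -54)), 86) = Add(Mul(-28, -12), 86) = Add(336, 86) = 422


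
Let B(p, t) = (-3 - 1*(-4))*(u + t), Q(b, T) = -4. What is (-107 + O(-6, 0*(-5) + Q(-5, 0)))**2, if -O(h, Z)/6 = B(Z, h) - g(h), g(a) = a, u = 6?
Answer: 20449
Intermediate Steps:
B(p, t) = 6 + t (B(p, t) = (-3 - 1*(-4))*(6 + t) = (-3 + 4)*(6 + t) = 1*(6 + t) = 6 + t)
O(h, Z) = -36 (O(h, Z) = -6*((6 + h) - h) = -6*6 = -36)
(-107 + O(-6, 0*(-5) + Q(-5, 0)))**2 = (-107 - 36)**2 = (-143)**2 = 20449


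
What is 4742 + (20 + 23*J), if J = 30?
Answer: 5452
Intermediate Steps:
4742 + (20 + 23*J) = 4742 + (20 + 23*30) = 4742 + (20 + 690) = 4742 + 710 = 5452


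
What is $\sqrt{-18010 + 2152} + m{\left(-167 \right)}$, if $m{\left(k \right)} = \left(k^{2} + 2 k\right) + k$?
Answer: $27388 + 3 i \sqrt{1762} \approx 27388.0 + 125.93 i$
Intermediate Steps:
$m{\left(k \right)} = k^{2} + 3 k$
$\sqrt{-18010 + 2152} + m{\left(-167 \right)} = \sqrt{-18010 + 2152} - 167 \left(3 - 167\right) = \sqrt{-15858} - -27388 = 3 i \sqrt{1762} + 27388 = 27388 + 3 i \sqrt{1762}$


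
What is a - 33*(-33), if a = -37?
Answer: 1052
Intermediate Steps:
a - 33*(-33) = -37 - 33*(-33) = -37 + 1089 = 1052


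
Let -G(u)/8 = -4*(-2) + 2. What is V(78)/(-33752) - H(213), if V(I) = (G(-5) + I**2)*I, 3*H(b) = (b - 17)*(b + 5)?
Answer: -180445049/12657 ≈ -14257.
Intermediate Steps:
G(u) = -80 (G(u) = -8*(-4*(-2) + 2) = -8*(8 + 2) = -8*10 = -80)
H(b) = (-17 + b)*(5 + b)/3 (H(b) = ((b - 17)*(b + 5))/3 = ((-17 + b)*(5 + b))/3 = (-17 + b)*(5 + b)/3)
V(I) = I*(-80 + I**2) (V(I) = (-80 + I**2)*I = I*(-80 + I**2))
V(78)/(-33752) - H(213) = (78*(-80 + 78**2))/(-33752) - (-85/3 - 4*213 + (1/3)*213**2) = (78*(-80 + 6084))*(-1/33752) - (-85/3 - 852 + (1/3)*45369) = (78*6004)*(-1/33752) - (-85/3 - 852 + 15123) = 468312*(-1/33752) - 1*42728/3 = -58539/4219 - 42728/3 = -180445049/12657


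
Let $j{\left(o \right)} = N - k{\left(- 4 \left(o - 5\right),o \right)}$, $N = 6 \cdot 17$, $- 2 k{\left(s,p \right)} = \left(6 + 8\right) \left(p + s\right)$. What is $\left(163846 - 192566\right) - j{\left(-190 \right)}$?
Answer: $-32952$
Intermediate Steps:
$k{\left(s,p \right)} = - 7 p - 7 s$ ($k{\left(s,p \right)} = - \frac{\left(6 + 8\right) \left(p + s\right)}{2} = - \frac{14 \left(p + s\right)}{2} = - \frac{14 p + 14 s}{2} = - 7 p - 7 s$)
$N = 102$
$j{\left(o \right)} = 242 - 21 o$ ($j{\left(o \right)} = 102 - \left(- 7 o - 7 \left(- 4 \left(o - 5\right)\right)\right) = 102 - \left(- 7 o - 7 \left(- 4 \left(-5 + o\right)\right)\right) = 102 - \left(- 7 o - 7 \left(20 - 4 o\right)\right) = 102 - \left(- 7 o + \left(-140 + 28 o\right)\right) = 102 - \left(-140 + 21 o\right) = 242 - 21 o$)
$\left(163846 - 192566\right) - j{\left(-190 \right)} = \left(163846 - 192566\right) - \left(242 - -3990\right) = -28720 - \left(242 + 3990\right) = -28720 - 4232 = -32952$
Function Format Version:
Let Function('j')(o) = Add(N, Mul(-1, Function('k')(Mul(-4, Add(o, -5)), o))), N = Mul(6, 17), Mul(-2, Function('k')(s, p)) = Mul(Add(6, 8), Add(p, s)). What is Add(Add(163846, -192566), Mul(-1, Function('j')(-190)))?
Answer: -32952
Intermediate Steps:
Function('k')(s, p) = Add(Mul(-7, p), Mul(-7, s)) (Function('k')(s, p) = Mul(Rational(-1, 2), Mul(Add(6, 8), Add(p, s))) = Mul(Rational(-1, 2), Mul(14, Add(p, s))) = Mul(Rational(-1, 2), Add(Mul(14, p), Mul(14, s))) = Add(Mul(-7, p), Mul(-7, s)))
N = 102
Function('j')(o) = Add(242, Mul(-21, o)) (Function('j')(o) = Add(102, Mul(-1, Add(Mul(-7, o), Mul(-7, Mul(-4, Add(o, -5)))))) = Add(102, Mul(-1, Add(Mul(-7, o), Mul(-7, Mul(-4, Add(-5, o)))))) = Add(102, Mul(-1, Add(Mul(-7, o), Mul(-7, Add(20, Mul(-4, o)))))) = Add(102, Mul(-1, Add(Mul(-7, o), Add(-140, Mul(28, o))))) = Add(102, Mul(-1, Add(-140, Mul(21, o)))) = Add(102, Add(140, Mul(-21, o))) = Add(242, Mul(-21, o)))
Add(Add(163846, -192566), Mul(-1, Function('j')(-190))) = Add(Add(163846, -192566), Mul(-1, Add(242, Mul(-21, -190)))) = Add(-28720, Mul(-1, Add(242, 3990))) = Add(-28720, Mul(-1, 4232)) = Add(-28720, -4232) = -32952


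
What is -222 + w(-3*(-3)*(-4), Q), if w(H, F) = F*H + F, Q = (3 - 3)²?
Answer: -222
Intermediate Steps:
Q = 0 (Q = 0² = 0)
w(H, F) = F + F*H
-222 + w(-3*(-3)*(-4), Q) = -222 + 0*(1 - 3*(-3)*(-4)) = -222 + 0*(1 + 9*(-4)) = -222 + 0*(1 - 36) = -222 + 0*(-35) = -222 + 0 = -222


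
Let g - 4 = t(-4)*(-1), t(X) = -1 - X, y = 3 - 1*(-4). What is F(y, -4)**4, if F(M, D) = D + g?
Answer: 81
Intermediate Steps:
y = 7 (y = 3 + 4 = 7)
g = 1 (g = 4 + (-1 - 1*(-4))*(-1) = 4 + (-1 + 4)*(-1) = 4 + 3*(-1) = 4 - 3 = 1)
F(M, D) = 1 + D (F(M, D) = D + 1 = 1 + D)
F(y, -4)**4 = (1 - 4)**4 = (-3)**4 = 81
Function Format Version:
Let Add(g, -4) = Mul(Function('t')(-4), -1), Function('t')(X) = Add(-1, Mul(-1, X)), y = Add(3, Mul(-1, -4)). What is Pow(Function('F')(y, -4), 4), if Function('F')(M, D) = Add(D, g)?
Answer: 81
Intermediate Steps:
y = 7 (y = Add(3, 4) = 7)
g = 1 (g = Add(4, Mul(Add(-1, Mul(-1, -4)), -1)) = Add(4, Mul(Add(-1, 4), -1)) = Add(4, Mul(3, -1)) = Add(4, -3) = 1)
Function('F')(M, D) = Add(1, D) (Function('F')(M, D) = Add(D, 1) = Add(1, D))
Pow(Function('F')(y, -4), 4) = Pow(Add(1, -4), 4) = Pow(-3, 4) = 81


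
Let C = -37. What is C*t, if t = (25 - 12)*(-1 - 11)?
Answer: 5772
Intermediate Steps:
t = -156 (t = 13*(-12) = -156)
C*t = -37*(-156) = 5772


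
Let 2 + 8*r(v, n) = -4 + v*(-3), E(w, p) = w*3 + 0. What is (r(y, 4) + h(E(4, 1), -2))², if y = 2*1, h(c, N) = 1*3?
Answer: 9/4 ≈ 2.2500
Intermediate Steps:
E(w, p) = 3*w (E(w, p) = 3*w + 0 = 3*w)
h(c, N) = 3
y = 2
r(v, n) = -¾ - 3*v/8 (r(v, n) = -¼ + (-4 + v*(-3))/8 = -¼ + (-4 - 3*v)/8 = -¼ + (-½ - 3*v/8) = -¾ - 3*v/8)
(r(y, 4) + h(E(4, 1), -2))² = ((-¾ - 3/8*2) + 3)² = ((-¾ - ¾) + 3)² = (-3/2 + 3)² = (3/2)² = 9/4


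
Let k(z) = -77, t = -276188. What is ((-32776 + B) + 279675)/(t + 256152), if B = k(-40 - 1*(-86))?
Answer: -123411/10018 ≈ -12.319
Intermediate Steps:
B = -77
((-32776 + B) + 279675)/(t + 256152) = ((-32776 - 77) + 279675)/(-276188 + 256152) = (-32853 + 279675)/(-20036) = 246822*(-1/20036) = -123411/10018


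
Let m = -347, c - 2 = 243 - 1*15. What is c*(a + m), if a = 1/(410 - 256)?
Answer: -6145255/77 ≈ -79809.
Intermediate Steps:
c = 230 (c = 2 + (243 - 1*15) = 2 + (243 - 15) = 2 + 228 = 230)
a = 1/154 ≈ 0.0064935
c*(a + m) = 230*(1/154 - 347) = 230*(-53437/154) = -6145255/77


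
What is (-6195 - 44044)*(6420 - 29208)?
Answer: 1144846332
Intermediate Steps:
(-6195 - 44044)*(6420 - 29208) = -50239*(-22788) = 1144846332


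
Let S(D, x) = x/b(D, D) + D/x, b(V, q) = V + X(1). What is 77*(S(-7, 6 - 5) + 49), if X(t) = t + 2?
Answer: 12859/4 ≈ 3214.8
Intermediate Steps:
X(t) = 2 + t
b(V, q) = 3 + V (b(V, q) = V + (2 + 1) = V + 3 = 3 + V)
S(D, x) = D/x + x/(3 + D) (S(D, x) = x/(3 + D) + D/x = D/x + x/(3 + D))
77*(S(-7, 6 - 5) + 49) = 77*(((6 - 5)² - 7*(3 - 7))/((6 - 5)*(3 - 7)) + 49) = 77*((1² - 7*(-4))/(1*(-4)) + 49) = 77*(1*(-¼)*(1 + 28) + 49) = 77*(1*(-¼)*29 + 49) = 77*(-29/4 + 49) = 77*(167/4) = 12859/4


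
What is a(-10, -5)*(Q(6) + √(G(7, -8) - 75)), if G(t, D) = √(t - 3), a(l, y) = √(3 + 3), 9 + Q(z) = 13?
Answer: √6*(4 + I*√73) ≈ 9.798 + 20.928*I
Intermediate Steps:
Q(z) = 4 (Q(z) = -9 + 13 = 4)
a(l, y) = √6
G(t, D) = √(-3 + t)
a(-10, -5)*(Q(6) + √(G(7, -8) - 75)) = √6*(4 + √(√(-3 + 7) - 75)) = √6*(4 + √(√4 - 75)) = √6*(4 + √(2 - 75)) = √6*(4 + √(-73)) = √6*(4 + I*√73)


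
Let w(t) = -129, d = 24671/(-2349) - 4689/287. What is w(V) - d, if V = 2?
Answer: -68871989/674163 ≈ -102.16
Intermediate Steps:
d = -18095038/674163 (d = 24671*(-1/2349) - 4689*1/287 = -24671/2349 - 4689/287 = -18095038/674163 ≈ -26.841)
w(V) - d = -129 - 1*(-18095038/674163) = -129 + 18095038/674163 = -68871989/674163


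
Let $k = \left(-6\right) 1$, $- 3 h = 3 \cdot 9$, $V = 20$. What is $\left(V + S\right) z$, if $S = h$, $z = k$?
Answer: $-66$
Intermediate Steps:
$h = -9$ ($h = - \frac{3 \cdot 9}{3} = \left(- \frac{1}{3}\right) 27 = -9$)
$k = -6$
$z = -6$
$S = -9$
$\left(V + S\right) z = \left(20 - 9\right) \left(-6\right) = 11 \left(-6\right) = -66$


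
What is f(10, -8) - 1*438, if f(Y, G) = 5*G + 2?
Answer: -476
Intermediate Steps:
f(Y, G) = 2 + 5*G
f(10, -8) - 1*438 = (2 + 5*(-8)) - 1*438 = (2 - 40) - 438 = -38 - 438 = -476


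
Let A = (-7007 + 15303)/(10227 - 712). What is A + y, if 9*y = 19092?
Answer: 60578348/28545 ≈ 2122.2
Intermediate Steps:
y = 6364/3 (y = (1/9)*19092 = 6364/3 ≈ 2121.3)
A = 8296/9515 ≈ 0.87189
A + y = 8296/9515 + 6364/3 = 60578348/28545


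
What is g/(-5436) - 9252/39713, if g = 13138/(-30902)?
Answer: -5144567825/22089800268 ≈ -0.23289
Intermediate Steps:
g = -6569/15451 (g = 13138*(-1/30902) = -6569/15451 ≈ -0.42515)
g/(-5436) - 9252/39713 = -6569/15451/(-5436) - 9252/39713 = -6569/15451*(-1/5436) - 9252*1/39713 = 6569/83991636 - 9252/39713 = -5144567825/22089800268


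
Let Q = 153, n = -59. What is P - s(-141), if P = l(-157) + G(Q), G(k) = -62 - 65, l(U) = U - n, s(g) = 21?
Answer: -246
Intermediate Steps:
l(U) = 59 + U (l(U) = U - 1*(-59) = U + 59 = 59 + U)
G(k) = -127
P = -225 (P = (59 - 157) - 127 = -98 - 127 = -225)
P - s(-141) = -225 - 1*21 = -225 - 21 = -246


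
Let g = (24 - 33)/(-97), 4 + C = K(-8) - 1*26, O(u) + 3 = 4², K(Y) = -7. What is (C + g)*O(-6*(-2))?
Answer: -46540/97 ≈ -479.79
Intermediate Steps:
O(u) = 13 (O(u) = -3 + 4² = -3 + 16 = 13)
C = -37 (C = -4 + (-7 - 1*26) = -4 + (-7 - 26) = -4 - 33 = -37)
g = 9/97 (g = -9*(-1/97) = 9/97 ≈ 0.092783)
(C + g)*O(-6*(-2)) = (-37 + 9/97)*13 = -3580/97*13 = -46540/97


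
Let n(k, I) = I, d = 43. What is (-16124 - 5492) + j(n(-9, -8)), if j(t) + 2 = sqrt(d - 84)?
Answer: -21618 + I*sqrt(41) ≈ -21618.0 + 6.4031*I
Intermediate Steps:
j(t) = -2 + I*sqrt(41) (j(t) = -2 + sqrt(43 - 84) = -2 + sqrt(-41) = -2 + I*sqrt(41))
(-16124 - 5492) + j(n(-9, -8)) = (-16124 - 5492) + (-2 + I*sqrt(41)) = -21616 + (-2 + I*sqrt(41)) = -21618 + I*sqrt(41)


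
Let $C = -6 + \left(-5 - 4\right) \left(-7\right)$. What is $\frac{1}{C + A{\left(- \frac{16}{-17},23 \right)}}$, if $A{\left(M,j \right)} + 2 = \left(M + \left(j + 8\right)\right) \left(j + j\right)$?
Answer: $\frac{17}{25913} \approx 0.00065604$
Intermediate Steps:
$A{\left(M,j \right)} = -2 + 2 j \left(8 + M + j\right)$ ($A{\left(M,j \right)} = -2 + \left(M + \left(j + 8\right)\right) \left(j + j\right) = -2 + \left(M + \left(8 + j\right)\right) 2 j = -2 + \left(8 + M + j\right) 2 j = -2 + 2 j \left(8 + M + j\right)$)
$C = 57$ ($C = -6 + \left(-5 - 4\right) \left(-7\right) = -6 - -63 = -6 + 63 = 57$)
$\frac{1}{C + A{\left(- \frac{16}{-17},23 \right)}} = \frac{1}{57 + \left(-2 + 2 \cdot 23^{2} + 16 \cdot 23 + 2 \left(- \frac{16}{-17}\right) 23\right)} = \frac{1}{57 + \left(-2 + 2 \cdot 529 + 368 + 2 \left(\left(-16\right) \left(- \frac{1}{17}\right)\right) 23\right)} = \frac{1}{57 + \left(-2 + 1058 + 368 + 2 \cdot \frac{16}{17} \cdot 23\right)} = \frac{1}{57 + \left(-2 + 1058 + 368 + \frac{736}{17}\right)} = \frac{1}{57 + \frac{24944}{17}} = \frac{1}{\frac{25913}{17}} = \frac{17}{25913}$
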